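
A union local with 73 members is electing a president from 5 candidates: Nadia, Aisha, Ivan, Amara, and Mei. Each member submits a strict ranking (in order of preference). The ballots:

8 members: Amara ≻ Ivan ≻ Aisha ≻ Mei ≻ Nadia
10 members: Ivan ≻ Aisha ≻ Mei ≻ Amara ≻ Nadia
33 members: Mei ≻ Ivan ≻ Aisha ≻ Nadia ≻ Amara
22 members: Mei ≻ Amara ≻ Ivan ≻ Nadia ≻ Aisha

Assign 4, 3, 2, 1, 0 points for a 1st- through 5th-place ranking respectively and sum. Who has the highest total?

Nadia: 8·0 + 10·0 + 33·1 + 22·1 = 55
Aisha: 8·2 + 10·3 + 33·2 + 22·0 = 112
Ivan: 8·3 + 10·4 + 33·3 + 22·2 = 207
Amara: 8·4 + 10·1 + 33·0 + 22·3 = 108
Mei: 8·1 + 10·2 + 33·4 + 22·4 = 248
Mei has the highest Borda score (248).

Mei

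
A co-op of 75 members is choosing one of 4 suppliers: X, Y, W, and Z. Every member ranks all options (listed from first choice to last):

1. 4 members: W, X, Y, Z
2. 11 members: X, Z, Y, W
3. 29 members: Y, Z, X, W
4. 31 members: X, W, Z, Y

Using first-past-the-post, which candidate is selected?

X

First-place votes: X 42, Y 29, W 4, Z 0.
X has the most first-place votes.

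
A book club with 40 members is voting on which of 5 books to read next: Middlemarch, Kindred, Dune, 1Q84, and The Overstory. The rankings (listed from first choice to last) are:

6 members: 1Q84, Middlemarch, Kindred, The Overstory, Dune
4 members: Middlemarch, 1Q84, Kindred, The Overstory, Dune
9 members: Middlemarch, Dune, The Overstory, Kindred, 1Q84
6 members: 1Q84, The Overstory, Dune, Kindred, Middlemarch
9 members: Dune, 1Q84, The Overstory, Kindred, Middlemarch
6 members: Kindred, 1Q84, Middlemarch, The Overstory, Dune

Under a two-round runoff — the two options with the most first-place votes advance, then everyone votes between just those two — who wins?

1Q84

Round 1 first-place votes: Middlemarch 13, Kindred 6, Dune 9, 1Q84 12, The Overstory 0.
Middlemarch and 1Q84 advance.
Runoff: Middlemarch is preferred to 1Q84 by 13 voters; 1Q84 by 27.
1Q84 wins the runoff.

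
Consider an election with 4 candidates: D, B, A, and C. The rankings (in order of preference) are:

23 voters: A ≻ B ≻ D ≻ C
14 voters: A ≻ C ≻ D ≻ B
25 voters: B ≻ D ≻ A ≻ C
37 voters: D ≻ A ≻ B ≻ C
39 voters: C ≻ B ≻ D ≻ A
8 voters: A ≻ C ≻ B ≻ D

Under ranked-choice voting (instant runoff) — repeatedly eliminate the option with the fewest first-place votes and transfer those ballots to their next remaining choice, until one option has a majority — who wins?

D

Round 1: D 37, B 25, A 45, C 39. Eliminate B.
Round 2: D 62, A 45, C 39. Eliminate C.
Round 3: D 101, A 45. D has a majority.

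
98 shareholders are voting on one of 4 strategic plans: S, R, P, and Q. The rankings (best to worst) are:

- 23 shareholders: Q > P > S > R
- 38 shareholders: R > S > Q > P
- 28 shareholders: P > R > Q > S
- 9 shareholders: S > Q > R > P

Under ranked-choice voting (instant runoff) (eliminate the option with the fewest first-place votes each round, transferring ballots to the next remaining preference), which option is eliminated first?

Round 1: S 9, R 38, P 28, Q 23. Eliminate S.

S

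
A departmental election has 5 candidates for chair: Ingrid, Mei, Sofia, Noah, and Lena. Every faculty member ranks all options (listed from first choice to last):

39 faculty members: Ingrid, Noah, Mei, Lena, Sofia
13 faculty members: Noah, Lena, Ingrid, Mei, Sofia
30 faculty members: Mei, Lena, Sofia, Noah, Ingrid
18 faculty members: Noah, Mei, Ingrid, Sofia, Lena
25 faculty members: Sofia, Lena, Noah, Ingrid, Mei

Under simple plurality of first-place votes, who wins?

Ingrid

First-place votes: Ingrid 39, Mei 30, Sofia 25, Noah 31, Lena 0.
Ingrid has the most first-place votes.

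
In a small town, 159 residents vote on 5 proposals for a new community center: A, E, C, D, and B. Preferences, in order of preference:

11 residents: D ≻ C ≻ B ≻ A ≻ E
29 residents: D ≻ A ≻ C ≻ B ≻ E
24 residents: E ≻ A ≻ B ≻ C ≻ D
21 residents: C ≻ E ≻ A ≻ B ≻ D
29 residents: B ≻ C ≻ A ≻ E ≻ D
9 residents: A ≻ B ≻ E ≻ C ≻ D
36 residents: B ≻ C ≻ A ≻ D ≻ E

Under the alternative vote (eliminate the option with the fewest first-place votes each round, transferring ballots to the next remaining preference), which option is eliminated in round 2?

C

Round 1: A 9, E 24, C 21, D 40, B 65. Eliminate A.
Round 2: E 24, C 21, D 40, B 74. Eliminate C.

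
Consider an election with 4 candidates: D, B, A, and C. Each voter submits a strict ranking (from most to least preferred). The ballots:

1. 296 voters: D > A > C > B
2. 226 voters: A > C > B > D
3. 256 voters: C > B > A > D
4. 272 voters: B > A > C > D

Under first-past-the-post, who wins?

D

First-place votes: D 296, B 272, A 226, C 256.
D has the most first-place votes.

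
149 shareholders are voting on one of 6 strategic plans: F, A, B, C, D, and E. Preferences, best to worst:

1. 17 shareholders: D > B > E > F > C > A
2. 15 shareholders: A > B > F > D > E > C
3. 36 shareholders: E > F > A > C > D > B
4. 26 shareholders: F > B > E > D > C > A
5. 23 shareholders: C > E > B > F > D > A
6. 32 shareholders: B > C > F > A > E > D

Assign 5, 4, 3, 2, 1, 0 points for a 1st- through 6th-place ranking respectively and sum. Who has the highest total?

F: 17·2 + 15·3 + 36·4 + 26·5 + 23·2 + 32·3 = 495
A: 17·0 + 15·5 + 36·3 + 26·0 + 23·0 + 32·2 = 247
B: 17·4 + 15·4 + 36·0 + 26·4 + 23·3 + 32·5 = 461
C: 17·1 + 15·0 + 36·2 + 26·1 + 23·5 + 32·4 = 358
D: 17·5 + 15·2 + 36·1 + 26·2 + 23·1 + 32·0 = 226
E: 17·3 + 15·1 + 36·5 + 26·3 + 23·4 + 32·1 = 448
F has the highest Borda score (495).

F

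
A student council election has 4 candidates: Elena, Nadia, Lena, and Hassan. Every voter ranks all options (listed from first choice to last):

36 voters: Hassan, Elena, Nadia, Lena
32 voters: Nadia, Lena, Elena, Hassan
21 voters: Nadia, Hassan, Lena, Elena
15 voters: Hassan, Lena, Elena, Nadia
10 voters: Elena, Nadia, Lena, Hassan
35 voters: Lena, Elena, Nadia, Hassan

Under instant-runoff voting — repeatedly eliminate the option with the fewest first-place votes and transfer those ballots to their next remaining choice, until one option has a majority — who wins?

Round 1: Elena 10, Nadia 53, Lena 35, Hassan 51. Eliminate Elena.
Round 2: Nadia 63, Lena 35, Hassan 51. Eliminate Lena.
Round 3: Nadia 98, Hassan 51. Nadia has a majority.

Nadia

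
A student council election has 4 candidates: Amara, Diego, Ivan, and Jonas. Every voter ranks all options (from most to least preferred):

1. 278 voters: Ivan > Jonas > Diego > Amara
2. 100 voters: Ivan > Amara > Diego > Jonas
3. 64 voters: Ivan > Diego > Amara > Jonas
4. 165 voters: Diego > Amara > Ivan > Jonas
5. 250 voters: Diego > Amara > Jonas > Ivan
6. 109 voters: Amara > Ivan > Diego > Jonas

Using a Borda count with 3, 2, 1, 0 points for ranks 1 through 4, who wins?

Diego

Amara: 278·0 + 100·2 + 64·1 + 165·2 + 250·2 + 109·3 = 1421
Diego: 278·1 + 100·1 + 64·2 + 165·3 + 250·3 + 109·1 = 1860
Ivan: 278·3 + 100·3 + 64·3 + 165·1 + 250·0 + 109·2 = 1709
Jonas: 278·2 + 100·0 + 64·0 + 165·0 + 250·1 + 109·0 = 806
Diego has the highest Borda score (1860).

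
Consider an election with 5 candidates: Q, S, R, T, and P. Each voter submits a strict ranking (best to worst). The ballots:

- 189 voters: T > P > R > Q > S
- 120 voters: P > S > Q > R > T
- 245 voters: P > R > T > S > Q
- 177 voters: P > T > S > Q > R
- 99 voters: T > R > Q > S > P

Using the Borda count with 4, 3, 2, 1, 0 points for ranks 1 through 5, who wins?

P

Q: 189·1 + 120·2 + 245·0 + 177·1 + 99·2 = 804
S: 189·0 + 120·3 + 245·1 + 177·2 + 99·1 = 1058
R: 189·2 + 120·1 + 245·3 + 177·0 + 99·3 = 1530
T: 189·4 + 120·0 + 245·2 + 177·3 + 99·4 = 2173
P: 189·3 + 120·4 + 245·4 + 177·4 + 99·0 = 2735
P has the highest Borda score (2735).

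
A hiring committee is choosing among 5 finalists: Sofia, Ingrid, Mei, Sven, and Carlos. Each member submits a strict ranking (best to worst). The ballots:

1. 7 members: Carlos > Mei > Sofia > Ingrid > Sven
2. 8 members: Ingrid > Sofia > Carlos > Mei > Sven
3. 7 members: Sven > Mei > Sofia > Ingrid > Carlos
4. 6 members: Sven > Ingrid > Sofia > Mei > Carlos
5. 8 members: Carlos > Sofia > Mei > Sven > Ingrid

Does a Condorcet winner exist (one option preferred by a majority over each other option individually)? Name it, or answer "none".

Sofia

Sofia vs Ingrid: 22–14 for Sofia.
Sofia vs Mei: 22–14 for Sofia.
Sofia vs Sven: 23–13 for Sofia.
Sofia vs Carlos: 21–15 for Sofia.
Sofia beats every other option head-to-head.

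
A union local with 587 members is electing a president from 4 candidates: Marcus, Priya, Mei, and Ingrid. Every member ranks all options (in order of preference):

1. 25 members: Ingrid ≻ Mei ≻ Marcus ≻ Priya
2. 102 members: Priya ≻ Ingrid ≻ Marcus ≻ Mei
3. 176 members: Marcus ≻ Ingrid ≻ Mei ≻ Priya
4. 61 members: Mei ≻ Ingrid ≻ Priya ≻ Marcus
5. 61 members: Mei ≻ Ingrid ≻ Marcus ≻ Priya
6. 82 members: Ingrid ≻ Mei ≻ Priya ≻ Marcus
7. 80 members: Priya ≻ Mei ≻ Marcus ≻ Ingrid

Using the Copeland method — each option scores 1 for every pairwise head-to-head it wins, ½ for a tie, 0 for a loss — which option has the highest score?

Ingrid

Marcus: loses to Priya, Mei, and Ingrid → score 0.
Priya: beats Marcus; loses to Mei and Ingrid → score 1.
Mei: beats Marcus and Priya; loses to Ingrid → score 2.
Ingrid: beats Marcus, Priya, and Mei → score 3.
Ingrid has the best pairwise record.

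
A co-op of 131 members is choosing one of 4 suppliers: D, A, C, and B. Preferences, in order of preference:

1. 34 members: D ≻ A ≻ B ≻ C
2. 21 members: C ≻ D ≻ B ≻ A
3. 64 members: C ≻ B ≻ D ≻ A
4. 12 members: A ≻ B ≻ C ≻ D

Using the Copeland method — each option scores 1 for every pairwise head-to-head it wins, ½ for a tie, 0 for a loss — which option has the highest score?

D: beats A; loses to C and B → score 1.
A: loses to D, C, and B → score 0.
C: beats D, A, and B → score 3.
B: beats D and A; loses to C → score 2.
C has the best pairwise record.

C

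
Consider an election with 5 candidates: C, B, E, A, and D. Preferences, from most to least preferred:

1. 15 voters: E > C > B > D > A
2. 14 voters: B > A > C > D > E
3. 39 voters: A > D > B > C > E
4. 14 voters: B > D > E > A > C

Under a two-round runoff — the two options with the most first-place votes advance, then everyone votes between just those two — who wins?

B

Round 1 first-place votes: C 0, B 28, E 15, A 39, D 0.
A and B advance.
Runoff: A is preferred to B by 39 voters; B by 43.
B wins the runoff.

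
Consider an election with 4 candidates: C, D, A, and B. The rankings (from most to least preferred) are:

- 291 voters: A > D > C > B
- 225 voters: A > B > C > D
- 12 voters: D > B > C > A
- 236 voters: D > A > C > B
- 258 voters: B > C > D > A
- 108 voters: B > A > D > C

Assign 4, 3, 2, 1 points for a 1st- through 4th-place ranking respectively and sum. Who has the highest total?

A

C: 291·2 + 225·2 + 12·2 + 236·2 + 258·3 + 108·1 = 2410
D: 291·3 + 225·1 + 12·4 + 236·4 + 258·2 + 108·2 = 2822
A: 291·4 + 225·4 + 12·1 + 236·3 + 258·1 + 108·3 = 3366
B: 291·1 + 225·3 + 12·3 + 236·1 + 258·4 + 108·4 = 2702
A has the highest Borda score (3366).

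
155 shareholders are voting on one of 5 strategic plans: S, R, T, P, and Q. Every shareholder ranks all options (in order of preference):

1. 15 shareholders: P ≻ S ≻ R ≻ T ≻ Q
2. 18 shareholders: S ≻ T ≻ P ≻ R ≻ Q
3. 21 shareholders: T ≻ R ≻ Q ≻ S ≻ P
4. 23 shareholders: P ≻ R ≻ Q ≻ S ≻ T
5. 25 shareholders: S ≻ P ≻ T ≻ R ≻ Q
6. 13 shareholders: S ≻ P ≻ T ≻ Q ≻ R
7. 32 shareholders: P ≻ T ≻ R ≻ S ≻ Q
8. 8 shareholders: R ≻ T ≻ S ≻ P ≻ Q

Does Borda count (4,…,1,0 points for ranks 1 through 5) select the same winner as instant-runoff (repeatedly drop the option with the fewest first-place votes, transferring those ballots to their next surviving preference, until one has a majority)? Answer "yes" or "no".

Borda — scores: S 361, R 301, T 349, P 438, Q 101. Winner: P.
Instant-runoff — R1 S 56, R 8, T 21, P 70, Q 0 (Q out); R2 S 56, R 8, T 21, P 70 (R out); R3 S 56, T 29, P 70 (T out); R4 S 85, P 70 (S winner). Winner: S.
The two methods disagree.

no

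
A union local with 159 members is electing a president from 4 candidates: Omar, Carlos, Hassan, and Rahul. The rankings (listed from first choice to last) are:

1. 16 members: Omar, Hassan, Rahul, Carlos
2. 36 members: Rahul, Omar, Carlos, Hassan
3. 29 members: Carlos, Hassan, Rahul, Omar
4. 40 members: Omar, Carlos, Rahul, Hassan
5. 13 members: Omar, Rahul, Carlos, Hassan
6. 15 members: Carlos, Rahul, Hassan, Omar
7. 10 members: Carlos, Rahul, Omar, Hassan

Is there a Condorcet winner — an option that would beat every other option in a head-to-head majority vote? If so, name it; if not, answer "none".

none

Checking pairwise contests:
Rahul beats Omar 90–69.
Omar beats Carlos 105–54.
Omar beats Hassan 115–44.
Carlos beats Rahul 94–65.
Every option loses at least one head-to-head, so there is no Condorcet winner.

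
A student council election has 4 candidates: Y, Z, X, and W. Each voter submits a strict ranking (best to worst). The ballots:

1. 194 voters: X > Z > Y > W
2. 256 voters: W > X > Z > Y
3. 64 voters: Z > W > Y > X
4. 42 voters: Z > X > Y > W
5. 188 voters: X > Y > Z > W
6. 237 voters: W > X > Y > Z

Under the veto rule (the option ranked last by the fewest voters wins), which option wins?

X

Last-place votes: Y 256, Z 237, X 64, W 424.
X is ranked last by the fewest voters, so X wins.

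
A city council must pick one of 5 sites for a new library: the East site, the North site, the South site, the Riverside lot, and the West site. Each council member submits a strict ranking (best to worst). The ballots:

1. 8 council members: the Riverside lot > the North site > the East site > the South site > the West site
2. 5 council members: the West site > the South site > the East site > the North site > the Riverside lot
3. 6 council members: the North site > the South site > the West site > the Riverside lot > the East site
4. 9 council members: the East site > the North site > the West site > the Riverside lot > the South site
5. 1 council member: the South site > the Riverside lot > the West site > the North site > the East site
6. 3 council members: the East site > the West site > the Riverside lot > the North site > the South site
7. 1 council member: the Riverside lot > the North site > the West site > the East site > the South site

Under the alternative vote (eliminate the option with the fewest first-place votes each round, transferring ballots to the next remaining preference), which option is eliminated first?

the South site

Round 1: the East site 12, the North site 6, the South site 1, the Riverside lot 9, the West site 5. Eliminate the South site.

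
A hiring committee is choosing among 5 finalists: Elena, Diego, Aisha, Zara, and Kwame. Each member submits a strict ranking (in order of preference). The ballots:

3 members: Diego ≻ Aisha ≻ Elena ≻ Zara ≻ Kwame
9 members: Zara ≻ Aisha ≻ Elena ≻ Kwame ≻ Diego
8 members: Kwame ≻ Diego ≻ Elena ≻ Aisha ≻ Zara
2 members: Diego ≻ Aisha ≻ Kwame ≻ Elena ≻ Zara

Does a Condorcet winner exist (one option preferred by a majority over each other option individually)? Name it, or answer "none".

none

Checking pairwise contests:
Diego beats Elena 13–9.
Kwame beats Diego 17–5.
Diego beats Aisha 13–9.
Elena beats Zara 13–9.
Elena beats Kwame 12–10.
Every option loses at least one head-to-head, so there is no Condorcet winner.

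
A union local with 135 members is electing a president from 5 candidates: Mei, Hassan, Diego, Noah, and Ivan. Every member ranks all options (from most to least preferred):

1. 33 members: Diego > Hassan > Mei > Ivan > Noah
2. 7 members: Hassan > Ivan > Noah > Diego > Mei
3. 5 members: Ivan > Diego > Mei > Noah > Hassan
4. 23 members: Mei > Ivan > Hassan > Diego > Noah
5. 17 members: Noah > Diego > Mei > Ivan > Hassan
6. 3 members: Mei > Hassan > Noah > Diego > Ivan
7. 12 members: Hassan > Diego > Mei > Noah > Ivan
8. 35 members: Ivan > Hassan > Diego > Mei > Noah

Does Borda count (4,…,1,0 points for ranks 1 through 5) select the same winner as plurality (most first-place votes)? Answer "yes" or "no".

no

Borda — scores: Mei 273, Hassan 335, Diego 337, Noah 105, Ivan 300. Winner: Diego.
Plurality — first-place votes: Mei 26, Hassan 19, Diego 33, Noah 17, Ivan 40. Winner: Ivan.
The two methods disagree.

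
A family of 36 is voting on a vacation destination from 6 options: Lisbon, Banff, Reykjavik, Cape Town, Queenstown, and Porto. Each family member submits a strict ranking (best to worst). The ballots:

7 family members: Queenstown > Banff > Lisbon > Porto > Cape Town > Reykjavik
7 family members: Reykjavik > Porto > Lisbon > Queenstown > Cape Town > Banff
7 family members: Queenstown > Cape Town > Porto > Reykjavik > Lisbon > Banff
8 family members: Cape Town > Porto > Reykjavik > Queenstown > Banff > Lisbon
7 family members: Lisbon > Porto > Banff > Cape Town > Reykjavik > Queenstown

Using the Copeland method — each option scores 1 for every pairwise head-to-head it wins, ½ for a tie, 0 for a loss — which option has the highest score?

Lisbon: beats Banff and Cape Town; loses to Reykjavik, Queenstown, and Porto → score 2.
Banff: loses to Lisbon, Reykjavik, Cape Town, Queenstown, and Porto → score 0.
Reykjavik: beats Lisbon, Banff, and Queenstown; loses to Cape Town and Porto → score 3.
Cape Town: beats Banff and Reykjavik; loses to Lisbon, Queenstown, and Porto → score 2.
Queenstown: beats Lisbon, Banff, and Cape Town; loses to Reykjavik and Porto → score 3.
Porto: beats Lisbon, Banff, Reykjavik, Cape Town, and Queenstown → score 5.
Porto has the best pairwise record.

Porto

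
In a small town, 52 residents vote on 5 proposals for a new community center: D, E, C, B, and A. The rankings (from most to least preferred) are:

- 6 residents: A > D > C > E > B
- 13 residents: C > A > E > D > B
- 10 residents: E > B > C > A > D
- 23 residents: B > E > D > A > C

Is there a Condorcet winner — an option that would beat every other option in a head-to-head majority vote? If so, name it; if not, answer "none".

E

E vs D: 46–6 for E.
E vs C: 33–19 for E.
E vs B: 29–23 for E.
E vs A: 33–19 for E.
E beats every other option head-to-head.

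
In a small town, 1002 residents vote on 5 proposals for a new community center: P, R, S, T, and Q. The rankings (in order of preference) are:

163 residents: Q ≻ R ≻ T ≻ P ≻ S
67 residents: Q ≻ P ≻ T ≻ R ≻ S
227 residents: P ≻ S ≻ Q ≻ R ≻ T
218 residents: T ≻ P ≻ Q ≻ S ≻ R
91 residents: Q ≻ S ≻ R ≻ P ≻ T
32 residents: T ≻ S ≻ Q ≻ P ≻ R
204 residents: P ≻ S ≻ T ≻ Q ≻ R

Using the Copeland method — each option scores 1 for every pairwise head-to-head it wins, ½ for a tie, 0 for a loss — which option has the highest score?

P: beats R, S, T, and Q → score 4.
R: loses to P, S, T, and Q → score 0.
S: beats R and T; loses to P and Q → score 2.
T: beats R; loses to P, S, and Q → score 1.
Q: beats R, S, and T; loses to P → score 3.
P has the best pairwise record.

P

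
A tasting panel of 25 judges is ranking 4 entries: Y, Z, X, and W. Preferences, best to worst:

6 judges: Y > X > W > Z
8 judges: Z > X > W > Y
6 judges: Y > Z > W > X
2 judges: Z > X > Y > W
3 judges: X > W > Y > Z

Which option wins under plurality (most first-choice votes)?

Y

First-place votes: Y 12, Z 10, X 3, W 0.
Y has the most first-place votes.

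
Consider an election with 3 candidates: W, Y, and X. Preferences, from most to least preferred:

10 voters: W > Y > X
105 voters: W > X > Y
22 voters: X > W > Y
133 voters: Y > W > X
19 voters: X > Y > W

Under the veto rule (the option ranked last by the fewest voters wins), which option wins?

W

Last-place votes: W 19, Y 127, X 143.
W is ranked last by the fewest voters, so W wins.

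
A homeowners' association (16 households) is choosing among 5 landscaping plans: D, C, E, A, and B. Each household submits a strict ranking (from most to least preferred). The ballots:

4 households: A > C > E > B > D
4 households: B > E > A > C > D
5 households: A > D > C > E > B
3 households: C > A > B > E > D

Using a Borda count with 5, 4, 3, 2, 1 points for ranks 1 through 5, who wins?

D: 4·1 + 4·1 + 5·4 + 3·1 = 31
C: 4·4 + 4·2 + 5·3 + 3·5 = 54
E: 4·3 + 4·4 + 5·2 + 3·2 = 44
A: 4·5 + 4·3 + 5·5 + 3·4 = 69
B: 4·2 + 4·5 + 5·1 + 3·3 = 42
A has the highest Borda score (69).

A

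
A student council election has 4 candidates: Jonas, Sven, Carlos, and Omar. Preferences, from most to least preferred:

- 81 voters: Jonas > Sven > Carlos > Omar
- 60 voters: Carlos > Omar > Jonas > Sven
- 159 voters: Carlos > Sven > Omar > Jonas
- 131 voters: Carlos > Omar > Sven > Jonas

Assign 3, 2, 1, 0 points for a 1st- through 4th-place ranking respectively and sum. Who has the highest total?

Carlos

Jonas: 81·3 + 60·1 + 159·0 + 131·0 = 303
Sven: 81·2 + 60·0 + 159·2 + 131·1 = 611
Carlos: 81·1 + 60·3 + 159·3 + 131·3 = 1131
Omar: 81·0 + 60·2 + 159·1 + 131·2 = 541
Carlos has the highest Borda score (1131).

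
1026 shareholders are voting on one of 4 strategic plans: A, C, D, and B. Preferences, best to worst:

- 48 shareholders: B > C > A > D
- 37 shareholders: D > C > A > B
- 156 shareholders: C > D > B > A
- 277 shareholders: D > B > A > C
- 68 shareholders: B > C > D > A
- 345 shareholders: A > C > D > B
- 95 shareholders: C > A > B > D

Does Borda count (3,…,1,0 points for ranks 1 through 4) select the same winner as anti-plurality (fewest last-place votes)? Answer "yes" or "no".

no

Borda — scores: A 1587, C 1749, D 1667, B 1153. Winner: C.
Anti-plurality — last-place votes: A 224, C 277, D 143, B 382. Winner: D.
The two methods disagree.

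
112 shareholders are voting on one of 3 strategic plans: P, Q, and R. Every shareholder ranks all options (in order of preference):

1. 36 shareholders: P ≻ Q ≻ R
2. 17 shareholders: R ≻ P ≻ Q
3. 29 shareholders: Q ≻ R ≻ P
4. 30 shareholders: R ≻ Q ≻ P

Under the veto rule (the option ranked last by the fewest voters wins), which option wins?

Q

Last-place votes: P 59, Q 17, R 36.
Q is ranked last by the fewest voters, so Q wins.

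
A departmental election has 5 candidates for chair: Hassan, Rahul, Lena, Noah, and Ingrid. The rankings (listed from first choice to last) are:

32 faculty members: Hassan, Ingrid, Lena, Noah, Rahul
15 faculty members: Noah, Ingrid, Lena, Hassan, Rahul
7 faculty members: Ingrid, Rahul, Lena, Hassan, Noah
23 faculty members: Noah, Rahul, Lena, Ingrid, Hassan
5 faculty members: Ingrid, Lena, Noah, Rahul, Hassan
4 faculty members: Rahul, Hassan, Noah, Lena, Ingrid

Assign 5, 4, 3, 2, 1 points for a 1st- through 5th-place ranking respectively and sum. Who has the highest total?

Hassan: 32·5 + 15·2 + 7·2 + 23·1 + 5·1 + 4·4 = 248
Rahul: 32·1 + 15·1 + 7·4 + 23·4 + 5·2 + 4·5 = 197
Lena: 32·3 + 15·3 + 7·3 + 23·3 + 5·4 + 4·2 = 259
Noah: 32·2 + 15·5 + 7·1 + 23·5 + 5·3 + 4·3 = 288
Ingrid: 32·4 + 15·4 + 7·5 + 23·2 + 5·5 + 4·1 = 298
Ingrid has the highest Borda score (298).

Ingrid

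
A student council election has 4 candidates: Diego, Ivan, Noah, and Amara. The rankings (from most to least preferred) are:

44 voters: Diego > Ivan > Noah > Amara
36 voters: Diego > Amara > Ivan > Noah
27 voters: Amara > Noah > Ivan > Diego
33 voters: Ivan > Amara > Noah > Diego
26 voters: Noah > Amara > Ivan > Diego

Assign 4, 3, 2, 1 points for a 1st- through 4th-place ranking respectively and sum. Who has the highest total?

Ivan

Diego: 44·4 + 36·4 + 27·1 + 33·1 + 26·1 = 406
Ivan: 44·3 + 36·2 + 27·2 + 33·4 + 26·2 = 442
Noah: 44·2 + 36·1 + 27·3 + 33·2 + 26·4 = 375
Amara: 44·1 + 36·3 + 27·4 + 33·3 + 26·3 = 437
Ivan has the highest Borda score (442).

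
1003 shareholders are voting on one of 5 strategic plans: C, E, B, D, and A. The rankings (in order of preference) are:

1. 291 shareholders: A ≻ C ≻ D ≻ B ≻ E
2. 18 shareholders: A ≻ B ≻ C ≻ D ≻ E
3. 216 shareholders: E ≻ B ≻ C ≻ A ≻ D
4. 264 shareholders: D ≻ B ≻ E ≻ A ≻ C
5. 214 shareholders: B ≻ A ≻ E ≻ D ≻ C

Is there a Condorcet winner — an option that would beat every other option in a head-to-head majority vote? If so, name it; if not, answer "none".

Checking pairwise contests:
E beats C 694–309.
B beats E 787–216.
D beats B 555–448.
C beats D 525–478.
B beats A 694–309.
Every option loses at least one head-to-head, so there is no Condorcet winner.

none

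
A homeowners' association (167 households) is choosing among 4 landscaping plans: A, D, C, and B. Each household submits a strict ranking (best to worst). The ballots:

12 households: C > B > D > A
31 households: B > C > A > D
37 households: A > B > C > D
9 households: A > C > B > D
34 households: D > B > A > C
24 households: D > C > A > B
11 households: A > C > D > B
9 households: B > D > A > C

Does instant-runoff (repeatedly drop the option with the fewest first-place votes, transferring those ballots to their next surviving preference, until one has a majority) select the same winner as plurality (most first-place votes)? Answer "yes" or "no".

no

Instant-runoff — R1 A 57, D 58, C 12, B 40 (C out); R2 A 57, D 58, B 52 (B out); R3 A 88, D 79 (A winner). Winner: A.
Plurality — first-place votes: A 57, D 58, C 12, B 40. Winner: D.
The two methods disagree.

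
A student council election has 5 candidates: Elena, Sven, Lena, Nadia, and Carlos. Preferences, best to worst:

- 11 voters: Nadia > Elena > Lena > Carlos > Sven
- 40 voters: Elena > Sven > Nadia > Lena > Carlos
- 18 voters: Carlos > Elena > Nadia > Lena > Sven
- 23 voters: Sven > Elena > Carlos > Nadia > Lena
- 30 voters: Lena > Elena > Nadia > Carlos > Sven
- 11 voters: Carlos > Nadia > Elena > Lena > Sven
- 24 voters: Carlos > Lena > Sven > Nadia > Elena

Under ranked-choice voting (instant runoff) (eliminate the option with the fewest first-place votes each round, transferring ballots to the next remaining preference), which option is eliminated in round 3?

Lena

Round 1: Elena 40, Sven 23, Lena 30, Nadia 11, Carlos 53. Eliminate Nadia.
Round 2: Elena 51, Sven 23, Lena 30, Carlos 53. Eliminate Sven.
Round 3: Elena 74, Lena 30, Carlos 53. Eliminate Lena.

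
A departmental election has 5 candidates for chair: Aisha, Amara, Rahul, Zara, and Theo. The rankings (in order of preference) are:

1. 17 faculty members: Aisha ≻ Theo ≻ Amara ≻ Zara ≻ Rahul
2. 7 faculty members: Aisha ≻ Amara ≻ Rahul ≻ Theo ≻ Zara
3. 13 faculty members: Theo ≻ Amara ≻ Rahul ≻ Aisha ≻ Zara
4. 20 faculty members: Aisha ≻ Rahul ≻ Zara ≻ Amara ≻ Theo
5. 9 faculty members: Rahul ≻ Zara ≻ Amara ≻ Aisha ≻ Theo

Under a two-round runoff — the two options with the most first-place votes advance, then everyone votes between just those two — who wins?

Round 1 first-place votes: Aisha 44, Amara 0, Rahul 9, Zara 0, Theo 13.
Aisha and Theo advance.
Runoff: Aisha is preferred to Theo by 53 voters; Theo by 13.
Aisha wins the runoff.

Aisha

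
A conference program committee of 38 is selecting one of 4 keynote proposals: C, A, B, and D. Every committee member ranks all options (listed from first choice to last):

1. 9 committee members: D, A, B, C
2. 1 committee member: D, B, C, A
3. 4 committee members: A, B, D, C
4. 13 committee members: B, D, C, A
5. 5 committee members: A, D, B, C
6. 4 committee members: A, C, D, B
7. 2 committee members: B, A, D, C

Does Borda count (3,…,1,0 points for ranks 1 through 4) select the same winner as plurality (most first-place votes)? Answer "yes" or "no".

no

Borda — scores: C 22, A 61, B 69, D 76. Winner: D.
Plurality — first-place votes: C 0, A 13, B 15, D 10. Winner: B.
The two methods disagree.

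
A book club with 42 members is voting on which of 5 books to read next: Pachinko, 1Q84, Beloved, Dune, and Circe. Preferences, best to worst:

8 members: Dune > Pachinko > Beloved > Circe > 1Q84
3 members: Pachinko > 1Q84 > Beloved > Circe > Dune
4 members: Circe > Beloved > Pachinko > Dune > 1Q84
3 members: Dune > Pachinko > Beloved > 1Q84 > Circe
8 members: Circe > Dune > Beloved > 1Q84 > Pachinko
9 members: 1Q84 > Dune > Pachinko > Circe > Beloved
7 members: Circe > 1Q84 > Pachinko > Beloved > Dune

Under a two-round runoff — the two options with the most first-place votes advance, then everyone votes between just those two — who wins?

Circe

Round 1 first-place votes: Pachinko 3, 1Q84 9, Beloved 0, Dune 11, Circe 19.
Circe and Dune advance.
Runoff: Circe is preferred to Dune by 22 voters; Dune by 20.
Circe wins the runoff.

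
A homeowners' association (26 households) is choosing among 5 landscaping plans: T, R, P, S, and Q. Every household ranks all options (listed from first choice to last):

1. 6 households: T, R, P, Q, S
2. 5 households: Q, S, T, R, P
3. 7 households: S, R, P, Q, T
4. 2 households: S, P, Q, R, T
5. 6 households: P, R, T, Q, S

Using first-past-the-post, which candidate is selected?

First-place votes: T 6, R 0, P 6, S 9, Q 5.
S has the most first-place votes.

S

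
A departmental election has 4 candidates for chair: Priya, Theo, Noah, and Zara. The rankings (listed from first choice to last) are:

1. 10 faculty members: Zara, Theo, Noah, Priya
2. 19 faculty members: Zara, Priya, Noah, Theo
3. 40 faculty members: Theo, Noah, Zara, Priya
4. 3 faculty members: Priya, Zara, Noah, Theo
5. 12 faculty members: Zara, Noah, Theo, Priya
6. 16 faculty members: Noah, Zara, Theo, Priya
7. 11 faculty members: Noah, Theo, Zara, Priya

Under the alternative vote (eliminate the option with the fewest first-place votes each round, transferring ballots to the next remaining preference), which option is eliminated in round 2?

Noah

Round 1: Priya 3, Theo 40, Noah 27, Zara 41. Eliminate Priya.
Round 2: Theo 40, Noah 27, Zara 44. Eliminate Noah.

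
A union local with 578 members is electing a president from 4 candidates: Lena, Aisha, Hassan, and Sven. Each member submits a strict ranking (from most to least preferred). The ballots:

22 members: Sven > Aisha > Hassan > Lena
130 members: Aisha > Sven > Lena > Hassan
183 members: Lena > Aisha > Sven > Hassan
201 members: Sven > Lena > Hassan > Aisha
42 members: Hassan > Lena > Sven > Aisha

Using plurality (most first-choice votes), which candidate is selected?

Sven

First-place votes: Lena 183, Aisha 130, Hassan 42, Sven 223.
Sven has the most first-place votes.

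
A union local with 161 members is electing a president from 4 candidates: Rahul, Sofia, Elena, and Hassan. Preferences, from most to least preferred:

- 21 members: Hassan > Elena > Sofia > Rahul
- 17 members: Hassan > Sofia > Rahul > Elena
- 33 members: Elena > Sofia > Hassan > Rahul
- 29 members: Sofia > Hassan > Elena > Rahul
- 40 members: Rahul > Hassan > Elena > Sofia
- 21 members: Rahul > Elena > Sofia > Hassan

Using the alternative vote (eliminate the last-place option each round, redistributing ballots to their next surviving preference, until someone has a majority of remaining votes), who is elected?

Round 1: Rahul 61, Sofia 29, Elena 33, Hassan 38. Eliminate Sofia.
Round 2: Rahul 61, Elena 33, Hassan 67. Eliminate Elena.
Round 3: Rahul 61, Hassan 100. Hassan has a majority.

Hassan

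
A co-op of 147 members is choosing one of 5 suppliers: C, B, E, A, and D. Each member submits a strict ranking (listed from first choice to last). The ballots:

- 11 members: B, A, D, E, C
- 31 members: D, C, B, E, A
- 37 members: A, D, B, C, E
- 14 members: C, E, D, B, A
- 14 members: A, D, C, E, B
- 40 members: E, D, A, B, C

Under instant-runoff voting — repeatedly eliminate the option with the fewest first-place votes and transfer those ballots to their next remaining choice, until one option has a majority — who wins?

E

Round 1: C 14, B 11, E 40, A 51, D 31. Eliminate B.
Round 2: C 14, E 40, A 62, D 31. Eliminate C.
Round 3: E 54, A 62, D 31. Eliminate D.
Round 4: E 85, A 62. E has a majority.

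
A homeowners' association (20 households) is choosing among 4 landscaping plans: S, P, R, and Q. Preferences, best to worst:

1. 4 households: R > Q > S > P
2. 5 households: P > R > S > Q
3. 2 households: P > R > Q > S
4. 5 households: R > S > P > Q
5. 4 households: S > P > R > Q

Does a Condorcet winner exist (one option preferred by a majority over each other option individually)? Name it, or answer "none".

Checking pairwise contests:
R beats S 16–4.
S beats P 13–7.
P beats R 11–9.
S beats Q 14–6.
Every option loses at least one head-to-head, so there is no Condorcet winner.

none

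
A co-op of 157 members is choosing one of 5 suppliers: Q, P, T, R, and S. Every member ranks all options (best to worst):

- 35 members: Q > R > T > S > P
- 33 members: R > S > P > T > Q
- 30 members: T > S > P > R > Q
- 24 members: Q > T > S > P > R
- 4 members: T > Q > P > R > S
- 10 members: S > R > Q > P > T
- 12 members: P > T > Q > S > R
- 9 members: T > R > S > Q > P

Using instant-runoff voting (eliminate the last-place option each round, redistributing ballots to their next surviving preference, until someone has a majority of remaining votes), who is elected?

T

Round 1: Q 59, P 12, T 43, R 33, S 10. Eliminate S.
Round 2: Q 59, P 12, T 43, R 43. Eliminate P.
Round 3: Q 59, T 55, R 43. Eliminate R.
Round 4: Q 69, T 88. T has a majority.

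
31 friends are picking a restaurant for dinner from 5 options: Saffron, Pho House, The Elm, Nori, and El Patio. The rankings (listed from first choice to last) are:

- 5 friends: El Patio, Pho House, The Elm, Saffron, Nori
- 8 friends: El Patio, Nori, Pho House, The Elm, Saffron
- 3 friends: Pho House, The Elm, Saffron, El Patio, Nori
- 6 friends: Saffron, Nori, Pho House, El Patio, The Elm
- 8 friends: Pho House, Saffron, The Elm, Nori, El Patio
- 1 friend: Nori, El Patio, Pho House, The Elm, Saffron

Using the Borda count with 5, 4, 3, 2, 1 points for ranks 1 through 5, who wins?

Pho House

Saffron: 5·2 + 8·1 + 3·3 + 6·5 + 8·4 + 1·1 = 90
Pho House: 5·4 + 8·3 + 3·5 + 6·3 + 8·5 + 1·3 = 120
The Elm: 5·3 + 8·2 + 3·4 + 6·1 + 8·3 + 1·2 = 75
Nori: 5·1 + 8·4 + 3·1 + 6·4 + 8·2 + 1·5 = 85
El Patio: 5·5 + 8·5 + 3·2 + 6·2 + 8·1 + 1·4 = 95
Pho House has the highest Borda score (120).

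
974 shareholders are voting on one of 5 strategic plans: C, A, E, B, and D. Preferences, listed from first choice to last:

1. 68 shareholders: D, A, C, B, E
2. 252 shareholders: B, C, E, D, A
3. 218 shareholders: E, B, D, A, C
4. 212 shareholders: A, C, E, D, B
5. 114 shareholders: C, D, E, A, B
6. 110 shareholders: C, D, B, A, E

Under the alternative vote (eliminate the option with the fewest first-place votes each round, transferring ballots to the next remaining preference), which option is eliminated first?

D

Round 1: C 224, A 212, E 218, B 252, D 68. Eliminate D.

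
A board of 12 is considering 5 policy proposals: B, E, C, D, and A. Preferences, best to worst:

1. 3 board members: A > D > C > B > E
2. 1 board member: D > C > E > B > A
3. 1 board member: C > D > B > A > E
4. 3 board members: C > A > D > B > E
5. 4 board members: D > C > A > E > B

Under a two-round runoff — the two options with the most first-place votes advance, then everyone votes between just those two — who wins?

Round 1 first-place votes: B 0, E 0, C 4, D 5, A 3.
D and C advance.
Runoff: D is preferred to C by 8 voters; C by 4.
D wins the runoff.

D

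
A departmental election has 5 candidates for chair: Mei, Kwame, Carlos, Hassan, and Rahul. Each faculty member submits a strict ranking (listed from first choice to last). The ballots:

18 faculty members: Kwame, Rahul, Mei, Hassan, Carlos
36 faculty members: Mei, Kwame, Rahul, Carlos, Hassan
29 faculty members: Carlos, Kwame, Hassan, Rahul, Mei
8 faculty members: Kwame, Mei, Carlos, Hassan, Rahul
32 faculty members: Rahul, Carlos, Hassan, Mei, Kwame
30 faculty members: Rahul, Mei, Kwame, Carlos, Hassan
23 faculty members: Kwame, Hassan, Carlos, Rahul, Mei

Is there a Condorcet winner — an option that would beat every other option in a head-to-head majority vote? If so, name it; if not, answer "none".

Checking pairwise contests:
Rahul beats Mei 132–44.
Mei beats Kwame 98–78.
Mei beats Carlos 92–84.
Mei beats Hassan 92–84.
Kwame beats Rahul 114–62.
Every option loses at least one head-to-head, so there is no Condorcet winner.

none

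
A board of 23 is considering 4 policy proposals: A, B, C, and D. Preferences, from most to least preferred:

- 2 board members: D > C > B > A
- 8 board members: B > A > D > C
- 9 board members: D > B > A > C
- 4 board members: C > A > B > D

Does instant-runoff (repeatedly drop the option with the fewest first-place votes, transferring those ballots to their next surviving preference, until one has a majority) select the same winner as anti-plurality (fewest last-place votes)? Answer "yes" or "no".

Instant-runoff — R1 A 0, B 8, C 4, D 11 (A out); R2 B 8, C 4, D 11 (C out); R3 B 12, D 11 (B winner). Winner: B.
Anti-plurality — last-place votes: A 2, B 0, C 17, D 4. Winner: B.
The two methods agree.

yes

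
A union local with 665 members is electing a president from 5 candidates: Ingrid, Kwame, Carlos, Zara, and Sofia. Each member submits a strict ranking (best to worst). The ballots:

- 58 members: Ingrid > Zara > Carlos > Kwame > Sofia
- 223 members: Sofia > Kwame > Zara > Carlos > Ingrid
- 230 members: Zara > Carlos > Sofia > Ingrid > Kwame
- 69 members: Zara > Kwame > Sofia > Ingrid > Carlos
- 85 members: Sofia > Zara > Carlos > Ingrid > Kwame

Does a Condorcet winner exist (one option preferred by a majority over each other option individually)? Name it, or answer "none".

Zara

Zara vs Ingrid: 607–58 for Zara.
Zara vs Kwame: 442–223 for Zara.
Zara vs Carlos: 665–0 for Zara.
Zara vs Sofia: 357–308 for Zara.
Zara beats every other option head-to-head.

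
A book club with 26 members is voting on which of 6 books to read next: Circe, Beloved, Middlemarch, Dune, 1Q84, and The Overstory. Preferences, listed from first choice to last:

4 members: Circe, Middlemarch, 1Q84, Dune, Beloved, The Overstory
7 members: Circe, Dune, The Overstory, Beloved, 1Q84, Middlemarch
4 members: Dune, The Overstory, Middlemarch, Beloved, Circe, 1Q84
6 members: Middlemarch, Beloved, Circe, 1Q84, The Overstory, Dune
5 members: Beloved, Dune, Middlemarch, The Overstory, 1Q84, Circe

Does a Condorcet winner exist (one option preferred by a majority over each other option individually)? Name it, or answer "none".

Checking pairwise contests:
Beloved beats Circe 15–11.
Middlemarch beats Beloved 14–12.
Dune beats Middlemarch 16–10.
Circe beats Dune 17–9.
Circe beats 1Q84 21–5.
Circe beats The Overstory 17–9.
Every option loses at least one head-to-head, so there is no Condorcet winner.

none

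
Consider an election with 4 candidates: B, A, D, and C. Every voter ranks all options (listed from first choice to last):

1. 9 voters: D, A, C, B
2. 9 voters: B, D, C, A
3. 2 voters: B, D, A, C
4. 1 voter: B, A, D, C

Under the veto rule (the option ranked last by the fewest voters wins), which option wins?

Last-place votes: B 9, A 9, D 0, C 3.
D is ranked last by the fewest voters, so D wins.

D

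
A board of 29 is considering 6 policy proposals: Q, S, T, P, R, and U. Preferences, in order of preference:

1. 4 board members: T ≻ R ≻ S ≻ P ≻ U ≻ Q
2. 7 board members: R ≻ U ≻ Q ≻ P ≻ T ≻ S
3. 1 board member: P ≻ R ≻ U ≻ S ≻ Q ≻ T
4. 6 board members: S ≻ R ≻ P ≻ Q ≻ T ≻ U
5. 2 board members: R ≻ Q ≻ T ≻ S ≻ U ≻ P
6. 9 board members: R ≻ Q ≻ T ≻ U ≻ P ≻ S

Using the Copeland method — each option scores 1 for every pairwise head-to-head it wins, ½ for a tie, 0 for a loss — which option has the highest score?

R

Q: beats S, T, P, and U; loses to R → score 4.
S: loses to Q, T, P, R, and U → score 0.
T: beats S, P, and U; loses to Q and R → score 3.
P: beats S; loses to Q, T, R, and U → score 1.
R: beats Q, S, T, P, and U → score 5.
U: beats S and P; loses to Q, T, and R → score 2.
R has the best pairwise record.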